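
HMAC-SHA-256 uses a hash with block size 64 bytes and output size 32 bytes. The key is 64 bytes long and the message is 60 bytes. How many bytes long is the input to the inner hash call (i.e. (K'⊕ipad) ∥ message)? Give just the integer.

Key is 64 ≤ 64 bytes, zero-padded: |K'| = 64.
Inner input = (K'⊕ipad) ∥ m → 64 + 60 = 124 bytes.

124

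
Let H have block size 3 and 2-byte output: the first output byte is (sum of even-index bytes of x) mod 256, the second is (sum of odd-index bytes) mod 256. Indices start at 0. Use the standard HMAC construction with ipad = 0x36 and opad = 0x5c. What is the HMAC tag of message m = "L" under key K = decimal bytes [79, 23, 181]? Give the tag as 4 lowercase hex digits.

Key decimal bytes [79, 23, 181] = 4f 17 b5 is exactly B = 3 bytes: K' = 4f 17 b5.
K' ⊕ ipad = 79 21 83.  K' ⊕ opad = 13 4b e9.
Inner input = (K'⊕ipad) ∥ m = 79 21 83 ∥ 4c.
Inner hash: even-index sum = 252 mod 256 = 252; odd-index sum = 109 mod 256 = 109 → fc 6d.
Outer input = (K'⊕opad) ∥ inner = 13 4b e9 ∥ fc 6d.
Outer hash (tag): even-index sum = 361 mod 256 = 105; odd-index sum = 327 mod 256 = 71 → 69 47.

6947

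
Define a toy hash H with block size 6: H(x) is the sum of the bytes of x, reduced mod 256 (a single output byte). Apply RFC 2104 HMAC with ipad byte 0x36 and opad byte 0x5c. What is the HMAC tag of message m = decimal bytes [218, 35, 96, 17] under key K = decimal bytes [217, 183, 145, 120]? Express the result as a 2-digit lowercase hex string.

Key decimal bytes [217, 183, 145, 120] = d9 b7 91 78 is 4 bytes ≤ B = 6; zero-pad to 6 bytes: K' = d9 b7 91 78 00 00.
K' ⊕ ipad = ef 81 a7 4e 36 36.  K' ⊕ opad = 85 eb cd 24 5c 5c.
Inner input = (K'⊕ipad) ∥ m = ef 81 a7 4e 36 36 ∥ da 23 60 11.
Inner hash: sum = 239+129+167+78+54+54+218+35+96+17 = 1087; mod 256 = 63 → 3f.
Outer input = (K'⊕opad) ∥ inner = 85 eb cd 24 5c 5c ∥ 3f.
Outer hash (tag): sum = 133+235+205+36+92+92+63 = 856; mod 256 = 88 → 58.

58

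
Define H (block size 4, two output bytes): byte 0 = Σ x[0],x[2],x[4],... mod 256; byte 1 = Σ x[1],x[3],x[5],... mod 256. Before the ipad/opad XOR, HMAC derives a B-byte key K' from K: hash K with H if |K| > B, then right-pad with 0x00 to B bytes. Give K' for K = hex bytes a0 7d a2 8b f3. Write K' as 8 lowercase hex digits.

|K| = 5 > B = 4, so first hash the key.
H(K): even-index sum = 565 mod 256 = 53; odd-index sum = 264 mod 256 = 8 → 35 08.
Zero-pad H(K) = 35 08 to 4 bytes: K' = 35 08 00 00.

35080000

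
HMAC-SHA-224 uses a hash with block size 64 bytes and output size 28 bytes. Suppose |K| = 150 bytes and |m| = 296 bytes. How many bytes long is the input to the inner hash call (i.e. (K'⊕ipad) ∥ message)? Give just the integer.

Key is 150 > 64 bytes, so it is hashed to 28 bytes then zero-padded to 64: |K'| = 64.
Inner input = (K'⊕ipad) ∥ m → 64 + 296 = 360 bytes.

360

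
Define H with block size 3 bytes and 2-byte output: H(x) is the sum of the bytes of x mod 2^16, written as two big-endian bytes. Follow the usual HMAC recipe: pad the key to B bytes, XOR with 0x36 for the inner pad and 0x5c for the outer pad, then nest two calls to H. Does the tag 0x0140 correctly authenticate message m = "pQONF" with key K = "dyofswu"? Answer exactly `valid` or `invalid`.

valid

Key "dyofswu" = 64 79 6f 66 73 77 75 is 7 bytes > B = 3, so hash it first: H(key) = 03 11, then zero-pad to 3 bytes: K' = 03 11 00.
K' ⊕ ipad = 35 27 36; K' ⊕ opad = 5f 4d 5c.
Inner hash: sum = 53+39+54+112+81+79+78+70 = 566 → 02 36.
Outer hash (recomputed tag): sum = 95+77+92+2+54 = 320 → 01 40.
Recomputed tag = 0140; claimed = 0140 → match.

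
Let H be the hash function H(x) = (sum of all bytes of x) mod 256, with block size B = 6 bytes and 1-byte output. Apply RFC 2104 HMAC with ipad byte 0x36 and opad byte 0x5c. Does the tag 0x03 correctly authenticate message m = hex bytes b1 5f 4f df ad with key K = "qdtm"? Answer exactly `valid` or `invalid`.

Key "qdtm" = 71 64 74 6d is 4 bytes ≤ B = 6; zero-pad to 6 bytes: K' = 71 64 74 6d 00 00.
K' ⊕ ipad = 47 52 42 5b 36 36; K' ⊕ opad = 2d 38 28 31 5c 5c.
Inner hash: sum = 71+82+66+91+54+54+177+95+79+223+173 = 1165; mod 256 = 141 → 8d.
Outer hash (recomputed tag): sum = 45+56+40+49+92+92+141 = 515; mod 256 = 3 → 03.
Recomputed tag = 03; claimed = 03 → match.

valid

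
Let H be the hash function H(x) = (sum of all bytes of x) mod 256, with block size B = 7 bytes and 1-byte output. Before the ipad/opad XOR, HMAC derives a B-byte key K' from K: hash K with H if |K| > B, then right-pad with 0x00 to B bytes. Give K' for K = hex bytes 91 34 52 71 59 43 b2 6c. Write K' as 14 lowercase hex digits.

42000000000000

|K| = 8 > B = 7, so first hash the key.
H(K): sum = 145+52+82+113+89+67+178+108 = 834; mod 256 = 66 → 42.
Zero-pad H(K) = 42 to 7 bytes: K' = 42 00 00 00 00 00 00.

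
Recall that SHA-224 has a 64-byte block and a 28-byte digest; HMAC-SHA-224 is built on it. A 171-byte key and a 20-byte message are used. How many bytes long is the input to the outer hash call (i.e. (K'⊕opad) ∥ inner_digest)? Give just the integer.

92

Key is 171 > 64 bytes, so it is hashed to 28 bytes then zero-padded to 64: |K'| = 64.
Outer input = (K'⊕opad) ∥ H(inner) → 64 + 28 = 92 bytes.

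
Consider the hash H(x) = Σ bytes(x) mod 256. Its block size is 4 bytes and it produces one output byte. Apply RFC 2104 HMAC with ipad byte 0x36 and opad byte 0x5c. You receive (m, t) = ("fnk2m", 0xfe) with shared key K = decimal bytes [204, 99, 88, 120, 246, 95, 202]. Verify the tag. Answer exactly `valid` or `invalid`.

valid

Key decimal bytes [204, 99, 88, 120, 246, 95, 202] = cc 63 58 78 f6 5f ca is 7 bytes > B = 4, so hash it first: H(key) = 1e, then zero-pad to 4 bytes: K' = 1e 00 00 00.
K' ⊕ ipad = 28 36 36 36; K' ⊕ opad = 42 5c 5c 5c.
Inner hash: sum = 40+54+54+54+102+110+107+50+109 = 680; mod 256 = 168 → a8.
Outer hash (recomputed tag): sum = 66+92+92+92+168 = 510; mod 256 = 254 → fe.
Recomputed tag = fe; claimed = fe → match.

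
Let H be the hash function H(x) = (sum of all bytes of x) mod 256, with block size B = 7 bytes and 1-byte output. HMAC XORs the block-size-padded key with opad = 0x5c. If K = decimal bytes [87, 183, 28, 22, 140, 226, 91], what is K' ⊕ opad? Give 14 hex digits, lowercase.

0beb404ad0be07

Key decimal bytes [87, 183, 28, 22, 140, 226, 91] = 57 b7 1c 16 8c e2 5b is exactly B = 7 bytes: K' = 57 b7 1c 16 8c e2 5b.
XOR each byte with 0x5c: 57⊕5c=0b, b7⊕5c=eb, 1c⊕5c=40, 16⊕5c=4a, 8c⊕5c=d0, e2⊕5c=be, 5b⊕5c=07.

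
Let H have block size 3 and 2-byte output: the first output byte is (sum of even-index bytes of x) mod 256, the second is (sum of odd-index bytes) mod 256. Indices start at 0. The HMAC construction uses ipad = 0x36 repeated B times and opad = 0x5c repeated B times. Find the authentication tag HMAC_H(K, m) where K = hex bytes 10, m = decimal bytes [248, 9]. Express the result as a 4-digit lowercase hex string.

d6c1

Key hex bytes 10 is 1 byte ≤ B = 3; zero-pad to 3 bytes: K' = 10 00 00.
K' ⊕ ipad = 26 36 36.  K' ⊕ opad = 4c 5c 5c.
Inner input = (K'⊕ipad) ∥ m = 26 36 36 ∥ f8 09.
Inner hash: even-index sum = 101 mod 256 = 101; odd-index sum = 302 mod 256 = 46 → 65 2e.
Outer input = (K'⊕opad) ∥ inner = 4c 5c 5c ∥ 65 2e.
Outer hash (tag): even-index sum = 214 mod 256 = 214; odd-index sum = 193 mod 256 = 193 → d6 c1.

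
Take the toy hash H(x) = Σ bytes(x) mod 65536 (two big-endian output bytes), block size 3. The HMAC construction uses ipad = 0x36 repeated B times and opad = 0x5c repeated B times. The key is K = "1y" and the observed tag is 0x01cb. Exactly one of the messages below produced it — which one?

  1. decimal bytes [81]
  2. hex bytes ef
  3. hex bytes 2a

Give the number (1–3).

Key "1y" = 31 79 is 2 bytes ≤ B = 3; zero-pad to 3 bytes: K' = 31 79 00.
K' ⊕ ipad = 07 4f 36; K' ⊕ opad = 6d 25 5c.
m1: inner = H(07 4f 36 51) = 00 dd; tag = H(6d 25 5c 00 dd) = 01cb ← matches
m2: inner = H(07 4f 36 ef) = 01 7b; tag = H(6d 25 5c 01 7b) = 016a
m3: inner = H(07 4f 36 2a) = 00 b6; tag = H(6d 25 5c 00 b6) = 01a4

1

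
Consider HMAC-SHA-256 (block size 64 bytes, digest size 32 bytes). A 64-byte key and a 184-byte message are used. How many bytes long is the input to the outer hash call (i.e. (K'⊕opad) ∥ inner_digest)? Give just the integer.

Key is 64 ≤ 64 bytes, zero-padded: |K'| = 64.
Outer input = (K'⊕opad) ∥ H(inner) → 64 + 32 = 96 bytes.

96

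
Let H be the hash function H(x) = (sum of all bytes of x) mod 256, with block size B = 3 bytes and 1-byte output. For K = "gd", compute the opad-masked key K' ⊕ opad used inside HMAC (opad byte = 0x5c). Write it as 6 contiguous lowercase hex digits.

Key "gd" = 67 64 is 2 bytes ≤ B = 3; zero-pad to 3 bytes: K' = 67 64 00.
XOR each byte with 0x5c: 67⊕5c=3b, 64⊕5c=38, 00⊕5c=5c.

3b385c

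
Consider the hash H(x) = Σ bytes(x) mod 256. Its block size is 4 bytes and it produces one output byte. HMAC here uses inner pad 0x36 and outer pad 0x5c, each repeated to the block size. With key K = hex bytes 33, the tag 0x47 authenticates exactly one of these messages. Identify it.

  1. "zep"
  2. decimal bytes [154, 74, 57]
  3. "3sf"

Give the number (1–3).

2

Key hex bytes 33 is 1 byte ≤ B = 4; zero-pad to 4 bytes: K' = 33 00 00 00.
K' ⊕ ipad = 05 36 36 36; K' ⊕ opad = 6f 5c 5c 5c.
m1: inner = H(05 36 36 36 7a 65 70) = f6; tag = H(6f 5c 5c 5c f6) = 79
m2: inner = H(05 36 36 36 9a 4a 39) = c4; tag = H(6f 5c 5c 5c c4) = 47 ← matches
m3: inner = H(05 36 36 36 33 73 66) = b3; tag = H(6f 5c 5c 5c b3) = 36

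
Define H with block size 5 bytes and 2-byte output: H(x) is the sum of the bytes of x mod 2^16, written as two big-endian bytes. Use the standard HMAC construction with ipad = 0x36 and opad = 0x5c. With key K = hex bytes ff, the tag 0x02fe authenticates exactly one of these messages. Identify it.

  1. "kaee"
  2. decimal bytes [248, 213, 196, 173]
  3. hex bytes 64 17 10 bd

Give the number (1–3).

Key hex bytes ff is 1 byte ≤ B = 5; zero-pad to 5 bytes: K' = ff 00 00 00 00.
K' ⊕ ipad = c9 36 36 36 36; K' ⊕ opad = a3 5c 5c 5c 5c.
m1: inner = H(c9 36 36 36 36 6b 61 65 65) = 03 37; tag = H(a3 5c 5c 5c 5c 03 37) = 024d
m2: inner = H(c9 36 36 36 36 f8 d5 c4 ad) = 04 df; tag = H(a3 5c 5c 5c 5c 04 df) = 02f6
m3: inner = H(c9 36 36 36 36 64 17 10 bd) = 02 e9; tag = H(a3 5c 5c 5c 5c 02 e9) = 02fe ← matches

3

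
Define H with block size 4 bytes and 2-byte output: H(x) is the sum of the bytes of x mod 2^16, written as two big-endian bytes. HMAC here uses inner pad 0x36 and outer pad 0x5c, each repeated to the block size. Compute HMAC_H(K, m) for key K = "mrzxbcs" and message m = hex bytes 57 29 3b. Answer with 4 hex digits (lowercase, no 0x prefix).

Key "mrzxbcs" = 6d 72 7a 78 62 63 73 is 7 bytes > B = 4, so hash it first: H(key) = 03 09, then zero-pad to 4 bytes: K' = 03 09 00 00.
K' ⊕ ipad = 35 3f 36 36.  K' ⊕ opad = 5f 55 5c 5c.
Inner input = (K'⊕ipad) ∥ m = 35 3f 36 36 ∥ 57 29 3b.
Inner hash: sum = 53+63+54+54+87+41+59 = 411 → 01 9b.
Outer input = (K'⊕opad) ∥ inner = 5f 55 5c 5c ∥ 01 9b.
Outer hash (tag): sum = 95+85+92+92+1+155 = 520 → 02 08.

0208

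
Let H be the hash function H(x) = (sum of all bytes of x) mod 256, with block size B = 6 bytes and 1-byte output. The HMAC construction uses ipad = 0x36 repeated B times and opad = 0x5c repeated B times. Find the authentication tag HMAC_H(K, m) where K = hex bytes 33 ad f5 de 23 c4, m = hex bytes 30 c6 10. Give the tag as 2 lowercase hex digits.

fa

Key hex bytes 33 ad f5 de 23 c4 is exactly B = 6 bytes: K' = 33 ad f5 de 23 c4.
K' ⊕ ipad = 05 9b c3 e8 15 f2.  K' ⊕ opad = 6f f1 a9 82 7f 98.
Inner input = (K'⊕ipad) ∥ m = 05 9b c3 e8 15 f2 ∥ 30 c6 10.
Inner hash: sum = 5+155+195+232+21+242+48+198+16 = 1112; mod 256 = 88 → 58.
Outer input = (K'⊕opad) ∥ inner = 6f f1 a9 82 7f 98 ∥ 58.
Outer hash (tag): sum = 111+241+169+130+127+152+88 = 1018; mod 256 = 250 → fa.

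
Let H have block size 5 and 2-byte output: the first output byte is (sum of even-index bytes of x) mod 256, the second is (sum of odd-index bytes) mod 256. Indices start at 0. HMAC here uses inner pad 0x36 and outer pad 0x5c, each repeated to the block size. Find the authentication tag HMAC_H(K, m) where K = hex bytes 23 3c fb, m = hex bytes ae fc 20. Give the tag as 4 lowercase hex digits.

Key hex bytes 23 3c fb is 3 bytes ≤ B = 5; zero-pad to 5 bytes: K' = 23 3c fb 00 00.
K' ⊕ ipad = 15 0a cd 36 36.  K' ⊕ opad = 7f 60 a7 5c 5c.
Inner input = (K'⊕ipad) ∥ m = 15 0a cd 36 36 ∥ ae fc 20.
Inner hash: even-index sum = 532 mod 256 = 20; odd-index sum = 270 mod 256 = 14 → 14 0e.
Outer input = (K'⊕opad) ∥ inner = 7f 60 a7 5c 5c ∥ 14 0e.
Outer hash (tag): even-index sum = 400 mod 256 = 144; odd-index sum = 208 mod 256 = 208 → 90 d0.

90d0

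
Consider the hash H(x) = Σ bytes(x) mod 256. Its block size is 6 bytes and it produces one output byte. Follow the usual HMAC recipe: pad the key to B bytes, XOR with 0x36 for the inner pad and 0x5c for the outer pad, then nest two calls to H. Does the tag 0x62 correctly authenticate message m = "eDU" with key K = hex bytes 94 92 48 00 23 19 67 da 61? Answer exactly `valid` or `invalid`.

Key hex bytes 94 92 48 00 23 19 67 da 61 is 9 bytes > B = 6, so hash it first: H(key) = 4c, then zero-pad to 6 bytes: K' = 4c 00 00 00 00 00.
K' ⊕ ipad = 7a 36 36 36 36 36; K' ⊕ opad = 10 5c 5c 5c 5c 5c.
Inner hash: sum = 122+54+54+54+54+54+101+68+85 = 646; mod 256 = 134 → 86.
Outer hash (recomputed tag): sum = 16+92+92+92+92+92+134 = 610; mod 256 = 98 → 62.
Recomputed tag = 62; claimed = 62 → match.

valid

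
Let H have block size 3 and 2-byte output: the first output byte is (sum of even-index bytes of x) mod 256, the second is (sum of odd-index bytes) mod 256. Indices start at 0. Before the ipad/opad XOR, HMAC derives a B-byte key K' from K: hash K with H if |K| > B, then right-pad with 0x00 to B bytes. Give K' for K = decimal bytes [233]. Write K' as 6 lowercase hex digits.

Key decimal bytes [233] = e9 is 1 byte ≤ B = 3; zero-pad to 3 bytes: K' = e9 00 00.

e90000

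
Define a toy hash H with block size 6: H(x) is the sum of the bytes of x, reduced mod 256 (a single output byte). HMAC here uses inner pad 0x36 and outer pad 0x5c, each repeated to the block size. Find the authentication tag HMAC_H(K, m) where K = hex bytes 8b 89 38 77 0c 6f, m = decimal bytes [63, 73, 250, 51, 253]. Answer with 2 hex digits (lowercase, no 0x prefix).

Key hex bytes 8b 89 38 77 0c 6f is exactly B = 6 bytes: K' = 8b 89 38 77 0c 6f.
K' ⊕ ipad = bd bf 0e 41 3a 59.  K' ⊕ opad = d7 d5 64 2b 50 33.
Inner input = (K'⊕ipad) ∥ m = bd bf 0e 41 3a 59 ∥ 3f 49 fa 33 fd.
Inner hash: sum = 189+191+14+65+58+89+63+73+250+51+253 = 1296; mod 256 = 16 → 10.
Outer input = (K'⊕opad) ∥ inner = d7 d5 64 2b 50 33 ∥ 10.
Outer hash (tag): sum = 215+213+100+43+80+51+16 = 718; mod 256 = 206 → ce.

ce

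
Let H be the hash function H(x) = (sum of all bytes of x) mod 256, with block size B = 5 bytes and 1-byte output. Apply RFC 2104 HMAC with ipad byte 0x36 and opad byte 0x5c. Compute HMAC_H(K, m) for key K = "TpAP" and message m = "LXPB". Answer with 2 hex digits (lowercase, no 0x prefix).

aa

Key "TpAP" = 54 70 41 50 is 4 bytes ≤ B = 5; zero-pad to 5 bytes: K' = 54 70 41 50 00.
K' ⊕ ipad = 62 46 77 66 36.  K' ⊕ opad = 08 2c 1d 0c 5c.
Inner input = (K'⊕ipad) ∥ m = 62 46 77 66 36 ∥ 4c 58 50 42.
Inner hash: sum = 98+70+119+102+54+76+88+80+66 = 753; mod 256 = 241 → f1.
Outer input = (K'⊕opad) ∥ inner = 08 2c 1d 0c 5c ∥ f1.
Outer hash (tag): sum = 8+44+29+12+92+241 = 426; mod 256 = 170 → aa.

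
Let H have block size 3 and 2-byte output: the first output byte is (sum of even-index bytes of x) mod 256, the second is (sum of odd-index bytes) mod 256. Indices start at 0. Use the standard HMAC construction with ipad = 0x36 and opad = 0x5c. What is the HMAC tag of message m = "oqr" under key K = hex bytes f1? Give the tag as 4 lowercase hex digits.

Key hex bytes f1 is 1 byte ≤ B = 3; zero-pad to 3 bytes: K' = f1 00 00.
K' ⊕ ipad = c7 36 36.  K' ⊕ opad = ad 5c 5c.
Inner input = (K'⊕ipad) ∥ m = c7 36 36 ∥ 6f 71 72.
Inner hash: even-index sum = 366 mod 256 = 110; odd-index sum = 279 mod 256 = 23 → 6e 17.
Outer input = (K'⊕opad) ∥ inner = ad 5c 5c ∥ 6e 17.
Outer hash (tag): even-index sum = 288 mod 256 = 32; odd-index sum = 202 mod 256 = 202 → 20 ca.

20ca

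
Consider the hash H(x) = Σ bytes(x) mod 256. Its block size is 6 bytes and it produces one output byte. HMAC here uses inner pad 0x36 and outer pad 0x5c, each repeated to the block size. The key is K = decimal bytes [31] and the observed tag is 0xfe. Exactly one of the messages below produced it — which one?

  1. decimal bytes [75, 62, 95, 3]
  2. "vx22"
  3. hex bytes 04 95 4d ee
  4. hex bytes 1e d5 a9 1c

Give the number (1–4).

4

Key decimal bytes [31] = 1f is 1 byte ≤ B = 6; zero-pad to 6 bytes: K' = 1f 00 00 00 00 00.
K' ⊕ ipad = 29 36 36 36 36 36; K' ⊕ opad = 43 5c 5c 5c 5c 5c.
m1: inner = H(29 36 36 36 36 36 4b 3e 5f 03) = 22; tag = H(43 5c 5c 5c 5c 5c 22) = 31
m2: inner = H(29 36 36 36 36 36 76 78 32 32) = 89; tag = H(43 5c 5c 5c 5c 5c 89) = 98
m3: inner = H(29 36 36 36 36 36 04 95 4d ee) = 0b; tag = H(43 5c 5c 5c 5c 5c 0b) = 1a
m4: inner = H(29 36 36 36 36 36 1e d5 a9 1c) = ef; tag = H(43 5c 5c 5c 5c 5c ef) = fe ← matches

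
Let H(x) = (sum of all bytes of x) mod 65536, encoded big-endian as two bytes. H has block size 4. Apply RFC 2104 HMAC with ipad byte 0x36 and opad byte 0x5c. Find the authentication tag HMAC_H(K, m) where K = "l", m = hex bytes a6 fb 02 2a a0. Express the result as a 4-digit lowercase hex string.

01b0

Key "l" = 6c is 1 byte ≤ B = 4; zero-pad to 4 bytes: K' = 6c 00 00 00.
K' ⊕ ipad = 5a 36 36 36.  K' ⊕ opad = 30 5c 5c 5c.
Inner input = (K'⊕ipad) ∥ m = 5a 36 36 36 ∥ a6 fb 02 2a a0.
Inner hash: sum = 90+54+54+54+166+251+2+42+160 = 873 → 03 69.
Outer input = (K'⊕opad) ∥ inner = 30 5c 5c 5c ∥ 03 69.
Outer hash (tag): sum = 48+92+92+92+3+105 = 432 → 01 b0.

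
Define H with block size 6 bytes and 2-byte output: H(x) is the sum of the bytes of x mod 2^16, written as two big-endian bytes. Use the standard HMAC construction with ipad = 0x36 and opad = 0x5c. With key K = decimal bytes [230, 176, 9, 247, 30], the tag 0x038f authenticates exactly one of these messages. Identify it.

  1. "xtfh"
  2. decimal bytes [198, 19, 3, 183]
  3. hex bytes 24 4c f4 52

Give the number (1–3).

2

Key decimal bytes [230, 176, 9, 247, 30] = e6 b0 09 f7 1e is 5 bytes ≤ B = 6; zero-pad to 6 bytes: K' = e6 b0 09 f7 1e 00.
K' ⊕ ipad = d0 86 3f c1 28 36; K' ⊕ opad = ba ec 55 ab 42 5c.
m1: inner = H(d0 86 3f c1 28 36 78 74 66 68) = 04 6e; tag = H(ba ec 55 ab 42 5c 04 6e) = 03b6
m2: inner = H(d0 86 3f c1 28 36 c6 13 03 b7) = 04 47; tag = H(ba ec 55 ab 42 5c 04 47) = 038f ← matches
m3: inner = H(d0 86 3f c1 28 36 24 4c f4 52) = 04 6a; tag = H(ba ec 55 ab 42 5c 04 6a) = 03b2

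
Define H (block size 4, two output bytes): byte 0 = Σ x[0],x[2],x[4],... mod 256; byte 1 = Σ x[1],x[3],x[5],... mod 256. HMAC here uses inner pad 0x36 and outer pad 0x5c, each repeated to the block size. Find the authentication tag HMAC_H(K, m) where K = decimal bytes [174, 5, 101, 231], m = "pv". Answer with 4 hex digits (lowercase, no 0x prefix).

Key decimal bytes [174, 5, 101, 231] = ae 05 65 e7 is exactly B = 4 bytes: K' = ae 05 65 e7.
K' ⊕ ipad = 98 33 53 d1.  K' ⊕ opad = f2 59 39 bb.
Inner input = (K'⊕ipad) ∥ m = 98 33 53 d1 ∥ 70 76.
Inner hash: even-index sum = 347 mod 256 = 91; odd-index sum = 378 mod 256 = 122 → 5b 7a.
Outer input = (K'⊕opad) ∥ inner = f2 59 39 bb ∥ 5b 7a.
Outer hash (tag): even-index sum = 390 mod 256 = 134; odd-index sum = 398 mod 256 = 142 → 86 8e.

868e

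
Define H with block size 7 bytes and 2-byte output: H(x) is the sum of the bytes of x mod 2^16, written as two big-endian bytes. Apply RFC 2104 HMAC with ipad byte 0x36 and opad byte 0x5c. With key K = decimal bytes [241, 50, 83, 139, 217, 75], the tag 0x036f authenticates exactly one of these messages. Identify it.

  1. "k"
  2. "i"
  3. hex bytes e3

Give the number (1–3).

Key decimal bytes [241, 50, 83, 139, 217, 75] = f1 32 53 8b d9 4b is 6 bytes ≤ B = 7; zero-pad to 7 bytes: K' = f1 32 53 8b d9 4b 00.
K' ⊕ ipad = c7 04 65 bd ef 7d 36; K' ⊕ opad = ad 6e 0f d7 85 17 5c.
m1: inner = H(c7 04 65 bd ef 7d 36 6b) = 03 fa; tag = H(ad 6e 0f d7 85 17 5c 03 fa) = 03f6
m2: inner = H(c7 04 65 bd ef 7d 36 69) = 03 f8; tag = H(ad 6e 0f d7 85 17 5c 03 f8) = 03f4
m3: inner = H(c7 04 65 bd ef 7d 36 e3) = 04 72; tag = H(ad 6e 0f d7 85 17 5c 04 72) = 036f ← matches

3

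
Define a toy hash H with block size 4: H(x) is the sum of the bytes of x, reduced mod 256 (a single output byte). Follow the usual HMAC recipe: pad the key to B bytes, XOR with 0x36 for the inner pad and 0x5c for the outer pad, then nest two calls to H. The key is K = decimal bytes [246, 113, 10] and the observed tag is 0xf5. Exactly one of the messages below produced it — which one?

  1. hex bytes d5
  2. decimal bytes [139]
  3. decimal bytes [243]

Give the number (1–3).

3

Key decimal bytes [246, 113, 10] = f6 71 0a is 3 bytes ≤ B = 4; zero-pad to 4 bytes: K' = f6 71 0a 00.
K' ⊕ ipad = c0 47 3c 36; K' ⊕ opad = aa 2d 56 5c.
m1: inner = H(c0 47 3c 36 d5) = 4e; tag = H(aa 2d 56 5c 4e) = d7
m2: inner = H(c0 47 3c 36 8b) = 04; tag = H(aa 2d 56 5c 04) = 8d
m3: inner = H(c0 47 3c 36 f3) = 6c; tag = H(aa 2d 56 5c 6c) = f5 ← matches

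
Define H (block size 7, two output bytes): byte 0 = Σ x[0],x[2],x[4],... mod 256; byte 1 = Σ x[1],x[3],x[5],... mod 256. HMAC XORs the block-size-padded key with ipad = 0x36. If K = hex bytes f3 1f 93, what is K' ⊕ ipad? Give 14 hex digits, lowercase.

Key hex bytes f3 1f 93 is 3 bytes ≤ B = 7; zero-pad to 7 bytes: K' = f3 1f 93 00 00 00 00.
XOR each byte with 0x36: f3⊕36=c5, 1f⊕36=29, 93⊕36=a5, 00⊕36=36, 00⊕36=36, 00⊕36=36, 00⊕36=36.

c529a536363636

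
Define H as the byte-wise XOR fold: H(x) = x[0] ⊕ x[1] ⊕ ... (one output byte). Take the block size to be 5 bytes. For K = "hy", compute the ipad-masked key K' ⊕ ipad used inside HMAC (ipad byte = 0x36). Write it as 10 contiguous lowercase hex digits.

5e4f363636

Key "hy" = 68 79 is 2 bytes ≤ B = 5; zero-pad to 5 bytes: K' = 68 79 00 00 00.
XOR each byte with 0x36: 68⊕36=5e, 79⊕36=4f, 00⊕36=36, 00⊕36=36, 00⊕36=36.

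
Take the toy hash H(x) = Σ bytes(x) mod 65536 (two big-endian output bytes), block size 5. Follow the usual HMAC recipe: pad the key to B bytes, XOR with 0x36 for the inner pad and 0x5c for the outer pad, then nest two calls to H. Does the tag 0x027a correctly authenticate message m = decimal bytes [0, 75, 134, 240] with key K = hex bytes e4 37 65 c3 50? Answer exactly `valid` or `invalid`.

Key hex bytes e4 37 65 c3 50 is exactly B = 5 bytes: K' = e4 37 65 c3 50.
K' ⊕ ipad = d2 01 53 f5 66; K' ⊕ opad = b8 6b 39 9f 0c.
Inner hash: sum = 210+1+83+245+102+0+75+134+240 = 1090 → 04 42.
Outer hash (recomputed tag): sum = 184+107+57+159+12+4+66 = 589 → 02 4d.
Recomputed tag = 024d; claimed = 027a → mismatch.

invalid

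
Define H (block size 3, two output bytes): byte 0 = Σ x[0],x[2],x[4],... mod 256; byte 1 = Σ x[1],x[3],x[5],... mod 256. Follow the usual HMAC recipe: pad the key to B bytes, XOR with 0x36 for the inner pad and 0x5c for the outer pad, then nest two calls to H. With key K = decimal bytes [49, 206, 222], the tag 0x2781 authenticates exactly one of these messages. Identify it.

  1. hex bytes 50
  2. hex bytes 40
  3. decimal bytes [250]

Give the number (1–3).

Key decimal bytes [49, 206, 222] = 31 ce de is exactly B = 3 bytes: K' = 31 ce de.
K' ⊕ ipad = 07 f8 e8; K' ⊕ opad = 6d 92 82.
m1: inner = H(07 f8 e8 50) = ef 48; tag = H(6d 92 82 ef 48) = 3781
m2: inner = H(07 f8 e8 40) = ef 38; tag = H(6d 92 82 ef 38) = 2781 ← matches
m3: inner = H(07 f8 e8 fa) = ef f2; tag = H(6d 92 82 ef f2) = e181

2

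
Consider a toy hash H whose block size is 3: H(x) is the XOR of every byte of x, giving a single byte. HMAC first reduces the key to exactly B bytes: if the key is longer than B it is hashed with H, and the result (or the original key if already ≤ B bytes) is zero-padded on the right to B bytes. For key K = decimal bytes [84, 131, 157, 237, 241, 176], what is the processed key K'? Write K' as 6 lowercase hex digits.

|K| = 6 > B = 3, so first hash the key.
H(K): XOR 54⊕83⊕9d⊕ed⊕f1⊕b0 = e6.
Zero-pad H(K) = e6 to 3 bytes: K' = e6 00 00.

e60000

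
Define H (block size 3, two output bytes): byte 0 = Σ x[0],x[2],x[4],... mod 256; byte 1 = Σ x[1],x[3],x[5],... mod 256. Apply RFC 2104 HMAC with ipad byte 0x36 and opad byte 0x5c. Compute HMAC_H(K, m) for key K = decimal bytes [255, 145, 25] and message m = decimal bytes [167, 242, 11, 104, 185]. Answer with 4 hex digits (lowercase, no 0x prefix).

Key decimal bytes [255, 145, 25] = ff 91 19 is exactly B = 3 bytes: K' = ff 91 19.
K' ⊕ ipad = c9 a7 2f.  K' ⊕ opad = a3 cd 45.
Inner input = (K'⊕ipad) ∥ m = c9 a7 2f ∥ a7 f2 0b 68 b9.
Inner hash: even-index sum = 594 mod 256 = 82; odd-index sum = 530 mod 256 = 18 → 52 12.
Outer input = (K'⊕opad) ∥ inner = a3 cd 45 ∥ 52 12.
Outer hash (tag): even-index sum = 250 mod 256 = 250; odd-index sum = 287 mod 256 = 31 → fa 1f.

fa1f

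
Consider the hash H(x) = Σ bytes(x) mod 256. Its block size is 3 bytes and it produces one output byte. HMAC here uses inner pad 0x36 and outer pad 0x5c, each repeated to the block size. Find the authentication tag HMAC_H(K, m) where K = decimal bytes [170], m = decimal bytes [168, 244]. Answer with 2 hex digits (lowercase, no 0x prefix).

Key decimal bytes [170] = aa is 1 byte ≤ B = 3; zero-pad to 3 bytes: K' = aa 00 00.
K' ⊕ ipad = 9c 36 36.  K' ⊕ opad = f6 5c 5c.
Inner input = (K'⊕ipad) ∥ m = 9c 36 36 ∥ a8 f4.
Inner hash: sum = 156+54+54+168+244 = 676; mod 256 = 164 → a4.
Outer input = (K'⊕opad) ∥ inner = f6 5c 5c ∥ a4.
Outer hash (tag): sum = 246+92+92+164 = 594; mod 256 = 82 → 52.

52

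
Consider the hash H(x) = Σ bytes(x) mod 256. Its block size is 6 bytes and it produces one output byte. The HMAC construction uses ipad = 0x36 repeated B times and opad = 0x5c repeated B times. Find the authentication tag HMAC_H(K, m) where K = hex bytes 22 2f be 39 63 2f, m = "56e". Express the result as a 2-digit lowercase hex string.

ec

Key hex bytes 22 2f be 39 63 2f is exactly B = 6 bytes: K' = 22 2f be 39 63 2f.
K' ⊕ ipad = 14 19 88 0f 55 19.  K' ⊕ opad = 7e 73 e2 65 3f 73.
Inner input = (K'⊕ipad) ∥ m = 14 19 88 0f 55 19 ∥ 35 36 65.
Inner hash: sum = 20+25+136+15+85+25+53+54+101 = 514; mod 256 = 2 → 02.
Outer input = (K'⊕opad) ∥ inner = 7e 73 e2 65 3f 73 ∥ 02.
Outer hash (tag): sum = 126+115+226+101+63+115+2 = 748; mod 256 = 236 → ec.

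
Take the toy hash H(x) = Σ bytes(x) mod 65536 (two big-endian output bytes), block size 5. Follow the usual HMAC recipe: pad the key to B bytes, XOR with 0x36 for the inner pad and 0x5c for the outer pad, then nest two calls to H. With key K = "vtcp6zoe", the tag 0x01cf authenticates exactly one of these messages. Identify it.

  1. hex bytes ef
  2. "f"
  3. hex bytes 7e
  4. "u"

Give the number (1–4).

Key "vtcp6zoe" = 76 74 63 70 36 7a 6f 65 is 8 bytes > B = 5, so hash it first: H(key) = 03 41, then zero-pad to 5 bytes: K' = 03 41 00 00 00.
K' ⊕ ipad = 35 77 36 36 36; K' ⊕ opad = 5f 1d 5c 5c 5c.
m1: inner = H(35 77 36 36 36 ef) = 02 3d; tag = H(5f 1d 5c 5c 5c 02 3d) = 01cf ← matches
m2: inner = H(35 77 36 36 36 66) = 01 b4; tag = H(5f 1d 5c 5c 5c 01 b4) = 0245
m3: inner = H(35 77 36 36 36 7e) = 01 cc; tag = H(5f 1d 5c 5c 5c 01 cc) = 025d
m4: inner = H(35 77 36 36 36 75) = 01 c3; tag = H(5f 1d 5c 5c 5c 01 c3) = 0254

1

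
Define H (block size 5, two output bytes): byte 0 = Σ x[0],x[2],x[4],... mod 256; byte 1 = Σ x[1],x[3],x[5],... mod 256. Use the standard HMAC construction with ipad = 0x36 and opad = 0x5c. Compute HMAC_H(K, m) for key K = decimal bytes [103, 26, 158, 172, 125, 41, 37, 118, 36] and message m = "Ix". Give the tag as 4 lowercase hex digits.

2176

Key decimal bytes [103, 26, 158, 172, 125, 41, 37, 118, 36] = 67 1a 9e ac 7d 29 25 76 24 is 9 bytes > B = 5, so hash it first: H(key) = cb 65, then zero-pad to 5 bytes: K' = cb 65 00 00 00.
K' ⊕ ipad = fd 53 36 36 36.  K' ⊕ opad = 97 39 5c 5c 5c.
Inner input = (K'⊕ipad) ∥ m = fd 53 36 36 36 ∥ 49 78.
Inner hash: even-index sum = 481 mod 256 = 225; odd-index sum = 210 mod 256 = 210 → e1 d2.
Outer input = (K'⊕opad) ∥ inner = 97 39 5c 5c 5c ∥ e1 d2.
Outer hash (tag): even-index sum = 545 mod 256 = 33; odd-index sum = 374 mod 256 = 118 → 21 76.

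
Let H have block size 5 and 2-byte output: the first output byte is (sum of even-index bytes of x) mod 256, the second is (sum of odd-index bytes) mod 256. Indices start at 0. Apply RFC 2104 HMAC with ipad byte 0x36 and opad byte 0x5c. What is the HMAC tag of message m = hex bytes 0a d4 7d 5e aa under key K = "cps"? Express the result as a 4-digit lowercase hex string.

Key "cps" = 63 70 73 is 3 bytes ≤ B = 5; zero-pad to 5 bytes: K' = 63 70 73 00 00.
K' ⊕ ipad = 55 46 45 36 36.  K' ⊕ opad = 3f 2c 2f 5c 5c.
Inner input = (K'⊕ipad) ∥ m = 55 46 45 36 36 ∥ 0a d4 7d 5e aa.
Inner hash: even-index sum = 514 mod 256 = 2; odd-index sum = 429 mod 256 = 173 → 02 ad.
Outer input = (K'⊕opad) ∥ inner = 3f 2c 2f 5c 5c ∥ 02 ad.
Outer hash (tag): even-index sum = 375 mod 256 = 119; odd-index sum = 138 mod 256 = 138 → 77 8a.

778a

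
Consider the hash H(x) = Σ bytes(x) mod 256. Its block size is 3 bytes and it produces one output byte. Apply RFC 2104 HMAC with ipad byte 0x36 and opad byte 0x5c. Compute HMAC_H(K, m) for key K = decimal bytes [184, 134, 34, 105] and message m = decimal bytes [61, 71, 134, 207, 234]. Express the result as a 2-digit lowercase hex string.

Key decimal bytes [184, 134, 34, 105] = b8 86 22 69 is 4 bytes > B = 3, so hash it first: H(key) = c9, then zero-pad to 3 bytes: K' = c9 00 00.
K' ⊕ ipad = ff 36 36.  K' ⊕ opad = 95 5c 5c.
Inner input = (K'⊕ipad) ∥ m = ff 36 36 ∥ 3d 47 86 cf ea.
Inner hash: sum = 255+54+54+61+71+134+207+234 = 1070; mod 256 = 46 → 2e.
Outer input = (K'⊕opad) ∥ inner = 95 5c 5c ∥ 2e.
Outer hash (tag): sum = 149+92+92+46 = 379; mod 256 = 123 → 7b.

7b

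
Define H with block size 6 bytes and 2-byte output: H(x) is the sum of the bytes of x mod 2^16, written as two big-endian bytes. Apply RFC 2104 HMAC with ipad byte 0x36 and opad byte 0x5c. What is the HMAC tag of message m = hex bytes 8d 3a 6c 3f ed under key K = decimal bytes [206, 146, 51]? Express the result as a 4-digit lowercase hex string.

Key decimal bytes [206, 146, 51] = ce 92 33 is 3 bytes ≤ B = 6; zero-pad to 6 bytes: K' = ce 92 33 00 00 00.
K' ⊕ ipad = f8 a4 05 36 36 36.  K' ⊕ opad = 92 ce 6f 5c 5c 5c.
Inner input = (K'⊕ipad) ∥ m = f8 a4 05 36 36 36 ∥ 8d 3a 6c 3f ed.
Inner hash: sum = 248+164+5+54+54+54+141+58+108+63+237 = 1186 → 04 a2.
Outer input = (K'⊕opad) ∥ inner = 92 ce 6f 5c 5c 5c ∥ 04 a2.
Outer hash (tag): sum = 146+206+111+92+92+92+4+162 = 905 → 03 89.

0389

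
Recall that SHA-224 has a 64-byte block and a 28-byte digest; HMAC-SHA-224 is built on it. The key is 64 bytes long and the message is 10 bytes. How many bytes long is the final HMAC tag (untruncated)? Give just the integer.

28

The tag is one SHA-224 digest: 28 bytes.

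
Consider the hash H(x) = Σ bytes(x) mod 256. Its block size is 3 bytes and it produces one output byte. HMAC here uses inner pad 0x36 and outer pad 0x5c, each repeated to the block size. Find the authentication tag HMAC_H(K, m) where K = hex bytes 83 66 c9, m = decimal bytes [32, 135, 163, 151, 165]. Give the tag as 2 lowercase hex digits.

38

Key hex bytes 83 66 c9 is exactly B = 3 bytes: K' = 83 66 c9.
K' ⊕ ipad = b5 50 ff.  K' ⊕ opad = df 3a 95.
Inner input = (K'⊕ipad) ∥ m = b5 50 ff ∥ 20 87 a3 97 a5.
Inner hash: sum = 181+80+255+32+135+163+151+165 = 1162; mod 256 = 138 → 8a.
Outer input = (K'⊕opad) ∥ inner = df 3a 95 ∥ 8a.
Outer hash (tag): sum = 223+58+149+138 = 568; mod 256 = 56 → 38.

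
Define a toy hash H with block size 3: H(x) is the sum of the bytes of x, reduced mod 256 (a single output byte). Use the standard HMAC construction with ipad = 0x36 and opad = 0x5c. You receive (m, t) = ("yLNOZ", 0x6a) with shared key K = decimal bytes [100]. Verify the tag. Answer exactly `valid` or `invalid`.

Key decimal bytes [100] = 64 is 1 byte ≤ B = 3; zero-pad to 3 bytes: K' = 64 00 00.
K' ⊕ ipad = 52 36 36; K' ⊕ opad = 38 5c 5c.
Inner hash: sum = 82+54+54+121+76+78+79+90 = 634; mod 256 = 122 → 7a.
Outer hash (recomputed tag): sum = 56+92+92+122 = 362; mod 256 = 106 → 6a.
Recomputed tag = 6a; claimed = 6a → match.

valid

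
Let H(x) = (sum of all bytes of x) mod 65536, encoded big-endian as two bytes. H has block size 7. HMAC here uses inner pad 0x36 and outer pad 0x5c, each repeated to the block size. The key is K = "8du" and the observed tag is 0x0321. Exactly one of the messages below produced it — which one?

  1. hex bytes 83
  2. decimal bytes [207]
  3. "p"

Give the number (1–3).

Key "8du" = 38 64 75 is 3 bytes ≤ B = 7; zero-pad to 7 bytes: K' = 38 64 75 00 00 00 00.
K' ⊕ ipad = 0e 52 43 36 36 36 36; K' ⊕ opad = 64 38 29 5c 5c 5c 5c.
m1: inner = H(0e 52 43 36 36 36 36 83) = 01 fe; tag = H(64 38 29 5c 5c 5c 5c 01 fe) = 0334
m2: inner = H(0e 52 43 36 36 36 36 cf) = 02 4a; tag = H(64 38 29 5c 5c 5c 5c 02 4a) = 0281
m3: inner = H(0e 52 43 36 36 36 36 70) = 01 eb; tag = H(64 38 29 5c 5c 5c 5c 01 eb) = 0321 ← matches

3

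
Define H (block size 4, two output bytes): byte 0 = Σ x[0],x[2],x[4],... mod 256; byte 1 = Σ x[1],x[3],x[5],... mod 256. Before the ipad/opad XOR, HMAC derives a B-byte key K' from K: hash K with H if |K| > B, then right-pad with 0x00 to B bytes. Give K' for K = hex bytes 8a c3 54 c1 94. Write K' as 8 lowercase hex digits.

|K| = 5 > B = 4, so first hash the key.
H(K): even-index sum = 370 mod 256 = 114; odd-index sum = 388 mod 256 = 132 → 72 84.
Zero-pad H(K) = 72 84 to 4 bytes: K' = 72 84 00 00.

72840000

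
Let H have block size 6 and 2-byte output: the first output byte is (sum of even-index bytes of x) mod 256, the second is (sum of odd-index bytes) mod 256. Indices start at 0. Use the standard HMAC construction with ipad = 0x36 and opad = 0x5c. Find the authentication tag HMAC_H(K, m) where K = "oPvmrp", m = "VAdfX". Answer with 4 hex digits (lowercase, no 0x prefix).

Key "oPvmrp" = 6f 50 76 6d 72 70 is exactly B = 6 bytes: K' = 6f 50 76 6d 72 70.
K' ⊕ ipad = 59 66 40 5b 44 46.  K' ⊕ opad = 33 0c 2a 31 2e 2c.
Inner input = (K'⊕ipad) ∥ m = 59 66 40 5b 44 46 ∥ 56 41 64 66 58.
Inner hash: even-index sum = 495 mod 256 = 239; odd-index sum = 430 mod 256 = 174 → ef ae.
Outer input = (K'⊕opad) ∥ inner = 33 0c 2a 31 2e 2c ∥ ef ae.
Outer hash (tag): even-index sum = 378 mod 256 = 122; odd-index sum = 279 mod 256 = 23 → 7a 17.

7a17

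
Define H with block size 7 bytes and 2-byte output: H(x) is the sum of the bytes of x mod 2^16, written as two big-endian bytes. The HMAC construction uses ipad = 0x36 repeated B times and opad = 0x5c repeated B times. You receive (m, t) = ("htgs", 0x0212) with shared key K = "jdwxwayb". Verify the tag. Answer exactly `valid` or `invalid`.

invalid

Key "jdwxwayb" = 6a 64 77 78 77 61 79 62 is 8 bytes > B = 7, so hash it first: H(key) = 03 70, then zero-pad to 7 bytes: K' = 03 70 00 00 00 00 00.
K' ⊕ ipad = 35 46 36 36 36 36 36; K' ⊕ opad = 5f 2c 5c 5c 5c 5c 5c.
Inner hash: sum = 53+70+54+54+54+54+54+104+116+103+115 = 831 → 03 3f.
Outer hash (recomputed tag): sum = 95+44+92+92+92+92+92+3+63 = 665 → 02 99.
Recomputed tag = 0299; claimed = 0212 → mismatch.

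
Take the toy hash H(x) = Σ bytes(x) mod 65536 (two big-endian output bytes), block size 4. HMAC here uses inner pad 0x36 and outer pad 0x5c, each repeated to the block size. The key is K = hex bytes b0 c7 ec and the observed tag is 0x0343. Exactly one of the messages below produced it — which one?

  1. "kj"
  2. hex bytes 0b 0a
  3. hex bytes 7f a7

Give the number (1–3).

Key hex bytes b0 c7 ec is 3 bytes ≤ B = 4; zero-pad to 4 bytes: K' = b0 c7 ec 00.
K' ⊕ ipad = 86 f1 da 36; K' ⊕ opad = ec 9b b0 5c.
m1: inner = H(86 f1 da 36 6b 6a) = 03 5c; tag = H(ec 9b b0 5c 03 5c) = 02f2
m2: inner = H(86 f1 da 36 0b 0a) = 02 9c; tag = H(ec 9b b0 5c 02 9c) = 0331
m3: inner = H(86 f1 da 36 7f a7) = 03 ad; tag = H(ec 9b b0 5c 03 ad) = 0343 ← matches

3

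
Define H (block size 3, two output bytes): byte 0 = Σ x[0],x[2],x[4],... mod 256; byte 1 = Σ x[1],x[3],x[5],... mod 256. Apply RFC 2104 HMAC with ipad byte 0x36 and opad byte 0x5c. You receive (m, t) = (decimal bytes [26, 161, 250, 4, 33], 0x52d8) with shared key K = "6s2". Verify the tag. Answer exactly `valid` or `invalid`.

valid

Key "6s2" = 36 73 32 is exactly B = 3 bytes: K' = 36 73 32.
K' ⊕ ipad = 00 45 04; K' ⊕ opad = 6a 2f 6e.
Inner hash: even-index sum = 169 mod 256 = 169; odd-index sum = 378 mod 256 = 122 → a9 7a.
Outer hash (recomputed tag): even-index sum = 338 mod 256 = 82; odd-index sum = 216 mod 256 = 216 → 52 d8.
Recomputed tag = 52d8; claimed = 52d8 → match.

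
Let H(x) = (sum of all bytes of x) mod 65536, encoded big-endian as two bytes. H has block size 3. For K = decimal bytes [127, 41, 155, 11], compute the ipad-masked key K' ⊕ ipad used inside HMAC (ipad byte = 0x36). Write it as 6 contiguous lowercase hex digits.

Key decimal bytes [127, 41, 155, 11] = 7f 29 9b 0b is 4 bytes > B = 3, so hash it first: H(key) = 01 4e, then zero-pad to 3 bytes: K' = 01 4e 00.
XOR each byte with 0x36: 01⊕36=37, 4e⊕36=78, 00⊕36=36.

377836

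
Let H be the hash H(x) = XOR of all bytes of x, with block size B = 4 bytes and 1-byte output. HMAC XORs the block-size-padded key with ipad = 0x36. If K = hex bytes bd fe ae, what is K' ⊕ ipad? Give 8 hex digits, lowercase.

8bc89836

Key hex bytes bd fe ae is 3 bytes ≤ B = 4; zero-pad to 4 bytes: K' = bd fe ae 00.
XOR each byte with 0x36: bd⊕36=8b, fe⊕36=c8, ae⊕36=98, 00⊕36=36.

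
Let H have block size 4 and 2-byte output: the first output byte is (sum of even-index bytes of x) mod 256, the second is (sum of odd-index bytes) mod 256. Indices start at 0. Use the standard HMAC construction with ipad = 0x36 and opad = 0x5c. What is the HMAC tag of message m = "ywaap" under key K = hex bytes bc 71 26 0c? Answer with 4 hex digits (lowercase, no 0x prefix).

Key hex bytes bc 71 26 0c is exactly B = 4 bytes: K' = bc 71 26 0c.
K' ⊕ ipad = 8a 47 10 3a.  K' ⊕ opad = e0 2d 7a 50.
Inner input = (K'⊕ipad) ∥ m = 8a 47 10 3a ∥ 79 77 61 61 70.
Inner hash: even-index sum = 484 mod 256 = 228; odd-index sum = 345 mod 256 = 89 → e4 59.
Outer input = (K'⊕opad) ∥ inner = e0 2d 7a 50 ∥ e4 59.
Outer hash (tag): even-index sum = 574 mod 256 = 62; odd-index sum = 214 mod 256 = 214 → 3e d6.

3ed6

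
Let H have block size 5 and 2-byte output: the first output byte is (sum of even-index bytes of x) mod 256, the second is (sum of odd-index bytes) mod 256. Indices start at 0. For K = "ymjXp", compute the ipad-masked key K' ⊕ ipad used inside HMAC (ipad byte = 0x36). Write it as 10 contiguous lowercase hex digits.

Key "ymjXp" = 79 6d 6a 58 70 is exactly B = 5 bytes: K' = 79 6d 6a 58 70.
XOR each byte with 0x36: 79⊕36=4f, 6d⊕36=5b, 6a⊕36=5c, 58⊕36=6e, 70⊕36=46.

4f5b5c6e46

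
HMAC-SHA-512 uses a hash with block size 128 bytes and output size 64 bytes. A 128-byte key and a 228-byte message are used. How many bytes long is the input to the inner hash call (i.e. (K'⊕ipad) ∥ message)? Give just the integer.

356

Key is 128 ≤ 128 bytes, zero-padded: |K'| = 128.
Inner input = (K'⊕ipad) ∥ m → 128 + 228 = 356 bytes.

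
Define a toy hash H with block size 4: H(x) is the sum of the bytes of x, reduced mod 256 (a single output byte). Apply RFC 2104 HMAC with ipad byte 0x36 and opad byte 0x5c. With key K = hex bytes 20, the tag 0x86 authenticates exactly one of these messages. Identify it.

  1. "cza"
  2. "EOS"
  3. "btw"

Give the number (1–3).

Key hex bytes 20 is 1 byte ≤ B = 4; zero-pad to 4 bytes: K' = 20 00 00 00.
K' ⊕ ipad = 16 36 36 36; K' ⊕ opad = 7c 5c 5c 5c.
m1: inner = H(16 36 36 36 63 7a 61) = f6; tag = H(7c 5c 5c 5c f6) = 86 ← matches
m2: inner = H(16 36 36 36 45 4f 53) = 9f; tag = H(7c 5c 5c 5c 9f) = 2f
m3: inner = H(16 36 36 36 62 74 77) = 05; tag = H(7c 5c 5c 5c 05) = 95

1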